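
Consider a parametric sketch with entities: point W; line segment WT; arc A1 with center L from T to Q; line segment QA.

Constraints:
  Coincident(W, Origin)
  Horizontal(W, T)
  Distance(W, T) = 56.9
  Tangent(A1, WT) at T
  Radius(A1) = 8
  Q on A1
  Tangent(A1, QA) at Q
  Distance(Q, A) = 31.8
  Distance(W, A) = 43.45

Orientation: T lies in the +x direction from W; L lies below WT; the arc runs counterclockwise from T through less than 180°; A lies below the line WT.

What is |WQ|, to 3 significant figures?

50.5

W is at the origin; W and T share the same y with |WT| = 56.9 and T on the +x side, so T = (56.9, 0.00). Since A1 is tangent to WT there, LT ⟂ WT, so L = T + (0, -8) = (56.9, -8.00). Since LQ ⟂ QA (tangency), |LA| = √(8.0² + 31.8²) = 32.8 regardless of where Q sits on A1. So A lies on both circle(W, 43.45) and circle(L, 32.8); the below-WT intersection is A = (32.0, -29.4). Q is the foot of the tangent from A: Q = (50.4, -3.39).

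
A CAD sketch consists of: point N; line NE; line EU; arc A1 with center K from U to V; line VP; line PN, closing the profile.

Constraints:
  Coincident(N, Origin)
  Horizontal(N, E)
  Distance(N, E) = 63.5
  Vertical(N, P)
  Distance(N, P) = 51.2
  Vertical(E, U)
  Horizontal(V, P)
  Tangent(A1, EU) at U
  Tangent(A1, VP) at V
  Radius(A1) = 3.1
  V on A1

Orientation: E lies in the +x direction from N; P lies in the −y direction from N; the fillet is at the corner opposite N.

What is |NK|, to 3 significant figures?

77.2

N is at the origin; NE is horizontal with |NE| = 63.5 and E on the +x side, so E = (63.5, 0.00). N and P share the same x with |NP| = 51.2 and P on the −y side, so P = (0.00, -51.2). The virtual corner opposite N is at (63.5, -51.2). The tangent condition forces KU to be normal to EU and the tangent condition forces KV to be normal to VP, with radius 3.1, so the center K sits 3.1 in from both sides at K = (60.4, -48.1). Then |NK| = |K − N| = 77.2.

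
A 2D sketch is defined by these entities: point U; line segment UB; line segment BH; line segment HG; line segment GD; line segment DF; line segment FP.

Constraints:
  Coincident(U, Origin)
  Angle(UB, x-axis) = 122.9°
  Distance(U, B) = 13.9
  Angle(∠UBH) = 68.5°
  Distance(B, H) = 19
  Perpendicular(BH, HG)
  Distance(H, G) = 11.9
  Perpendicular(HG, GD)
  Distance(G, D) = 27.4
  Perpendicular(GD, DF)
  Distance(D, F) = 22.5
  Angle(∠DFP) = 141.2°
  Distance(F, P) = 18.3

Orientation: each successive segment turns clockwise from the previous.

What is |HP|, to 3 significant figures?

29.5

U is at the origin; UB runs at 122.9° with length 13.9, so B = (-7.55, 11.7). ∠UBH = 68.5° gives BH at 11.4° from the x-axis; with |BH| = 19.0, H = (11.1, 15.4). BH ⟂ HG, so HG runs at -78.6°; with |HG| = 11.9, G = (13.4, 3.76). HG is perpendicular to GD, so GD runs at -169°; with |GD| = 27.4, D = (-13.4, -1.65). The perpendicularity gives DF at right angles to GD, so DF runs at 101°; with |DF| = 22.5, F = (-17.9, 20.4). ∠DFP = 141.2° gives FP at 62.6° from the x-axis; with |FP| = 18.3, P = (-9.46, 36.6). Then |HP| = |P − H| = 29.5.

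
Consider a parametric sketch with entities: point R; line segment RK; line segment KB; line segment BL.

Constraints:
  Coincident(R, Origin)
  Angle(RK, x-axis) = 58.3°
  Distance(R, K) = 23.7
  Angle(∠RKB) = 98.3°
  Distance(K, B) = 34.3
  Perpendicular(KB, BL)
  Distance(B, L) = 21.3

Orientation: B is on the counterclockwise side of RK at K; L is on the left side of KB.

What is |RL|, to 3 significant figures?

37.8

∠RKB = 98.3°, so KB runs at 58.3° + (180° − 98.3°) = 140° from the x-axis; with |KB| = 34.3, B = K + 34.3·(cos 140°, sin 140°) = (-13.8, 42.2). The perpendicularity gives BL at right angles to KB; with |BL| = 21.3 on the left of KB, L = B + 21.3·(-0.643, -0.766) = (-27.5, 25.9). Then |RL| = |L − R| = 37.8.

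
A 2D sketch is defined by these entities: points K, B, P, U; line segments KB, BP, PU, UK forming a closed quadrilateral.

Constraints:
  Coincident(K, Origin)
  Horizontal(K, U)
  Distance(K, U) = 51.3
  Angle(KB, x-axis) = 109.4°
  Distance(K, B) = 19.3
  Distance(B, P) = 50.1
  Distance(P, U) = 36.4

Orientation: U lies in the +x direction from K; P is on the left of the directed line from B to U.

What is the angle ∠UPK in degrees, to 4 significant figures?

66.22°

K is at the origin; KU is horizontal with |KU| = 51.3 and U in +x, so U = (51.3, 0). KB runs at 109.4° with |KB| = 19.3, so B = (-6.411, 18.20). P is determined by |BP| = 50.1 and |PU| = 36.4 together: it lies at the intersection of circle(B, 50.1) and circle(U, 36.4). With |BU| = 60.51, the foot of the radical line on BU is 40.05 from B and the perpendicular offset is √(50.1² − 40.05²) = 30.10. Taking the left-of-BU solution: P = (40.84, 34.86).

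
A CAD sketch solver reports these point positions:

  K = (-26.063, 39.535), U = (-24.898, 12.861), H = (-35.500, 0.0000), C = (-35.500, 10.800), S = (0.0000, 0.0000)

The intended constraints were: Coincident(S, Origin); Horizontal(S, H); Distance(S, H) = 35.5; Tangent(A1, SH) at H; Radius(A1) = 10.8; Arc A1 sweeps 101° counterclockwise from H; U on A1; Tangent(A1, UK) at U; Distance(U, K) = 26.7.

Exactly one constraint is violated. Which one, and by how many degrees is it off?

Tangent(A1, UK) at U — off by 8.50°.

S = (0.00, 0.00) ✓; S.y = 0.00, H.y = 0.00 ✓; |SH| = 35.50 ✓; ∠(CH, HS) = 90.00° ✓; |CH| = 10.80 ✓; bearing(C→U) − bearing(C→H) = 101.0° ✓; |CU| = 10.80 ✓; ∠(CU, UK) = 98.50° ✗; |UK| = 26.70 ✓.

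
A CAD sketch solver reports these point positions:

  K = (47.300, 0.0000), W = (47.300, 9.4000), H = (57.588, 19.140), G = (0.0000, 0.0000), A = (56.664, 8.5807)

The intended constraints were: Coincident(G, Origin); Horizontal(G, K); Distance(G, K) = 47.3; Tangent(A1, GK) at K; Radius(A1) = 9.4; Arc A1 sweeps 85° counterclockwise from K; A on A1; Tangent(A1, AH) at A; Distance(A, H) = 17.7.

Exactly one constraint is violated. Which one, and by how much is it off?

Distance(A, H) = 17.7 — off by 7.10.

G = (0.00, 0.00) ✓; G.y = 0.00, K.y = 0.00 ✓; |GK| = 47.30 ✓; ∠(WK, KG) = 90.00° ✓; |WK| = 9.400 ✓; bearing(W→A) − bearing(W→K) = 85.00° ✓; |WA| = 9.400 ✓; ∠(WA, AH) = 90.00° ✓; |AH| = 10.60 ✗.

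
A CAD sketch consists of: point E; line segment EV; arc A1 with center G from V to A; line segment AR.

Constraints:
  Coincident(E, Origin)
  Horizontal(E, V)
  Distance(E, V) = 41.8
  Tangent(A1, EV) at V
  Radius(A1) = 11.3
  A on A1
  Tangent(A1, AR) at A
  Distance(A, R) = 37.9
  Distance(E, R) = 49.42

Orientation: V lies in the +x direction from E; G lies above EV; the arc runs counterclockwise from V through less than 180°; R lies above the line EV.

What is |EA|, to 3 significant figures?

53.1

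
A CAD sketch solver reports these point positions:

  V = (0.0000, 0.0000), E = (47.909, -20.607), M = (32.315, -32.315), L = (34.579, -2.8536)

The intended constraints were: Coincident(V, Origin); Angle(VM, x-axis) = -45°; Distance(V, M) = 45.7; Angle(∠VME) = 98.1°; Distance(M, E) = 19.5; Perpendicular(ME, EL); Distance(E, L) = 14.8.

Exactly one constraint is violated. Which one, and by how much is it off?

Distance(E, L) = 14.8 — off by 7.40.

V = (0.00, 0.00) ✓; VM at -45.00° ✓; |VM| = 45.70 ✓; ∠VME = 98.10° ✓; |ME| = 19.50 ✓; ∠(ME, EL) = 90.00° ✓; |EL| = 22.20 ✗.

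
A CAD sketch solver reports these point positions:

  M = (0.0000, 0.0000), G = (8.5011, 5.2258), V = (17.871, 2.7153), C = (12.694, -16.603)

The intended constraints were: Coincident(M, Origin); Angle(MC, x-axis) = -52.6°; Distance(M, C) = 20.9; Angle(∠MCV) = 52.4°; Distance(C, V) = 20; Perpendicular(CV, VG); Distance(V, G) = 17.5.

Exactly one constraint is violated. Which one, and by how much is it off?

Distance(V, G) = 17.5 — off by 7.80.

M = (0.00, 0.00) ✓; MC at -52.60° ✓; |MC| = 20.90 ✓; ∠MCV = 52.40° ✓; |CV| = 20.00 ✓; ∠(CV, VG) = 90.00° ✓; |VG| = 9.700 ✗.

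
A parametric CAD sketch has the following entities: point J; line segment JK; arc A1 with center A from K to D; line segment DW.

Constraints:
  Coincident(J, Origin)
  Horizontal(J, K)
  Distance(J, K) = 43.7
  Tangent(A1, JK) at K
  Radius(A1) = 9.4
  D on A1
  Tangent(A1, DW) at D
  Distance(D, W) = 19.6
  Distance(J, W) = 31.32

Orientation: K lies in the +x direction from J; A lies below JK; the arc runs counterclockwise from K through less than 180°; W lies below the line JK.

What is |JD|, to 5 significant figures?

36.349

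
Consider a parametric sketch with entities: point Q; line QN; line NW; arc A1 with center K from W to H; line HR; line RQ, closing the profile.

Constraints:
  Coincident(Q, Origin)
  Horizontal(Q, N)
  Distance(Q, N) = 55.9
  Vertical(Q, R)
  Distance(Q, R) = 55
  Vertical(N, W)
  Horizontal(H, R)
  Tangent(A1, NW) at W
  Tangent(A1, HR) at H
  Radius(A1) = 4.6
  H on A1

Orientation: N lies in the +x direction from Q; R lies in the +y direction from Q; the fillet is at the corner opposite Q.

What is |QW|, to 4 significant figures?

75.27

Q is at the origin; Q and N share the same y with |QN| = 55.9 and N on the +x side, so N = (55.90, 0.000). Q and R share the same x with |QR| = 55.0 and R on the +y side, so R = (0.000, 55.00). The virtual corner opposite Q is at (55.90, 55.00). The tangent condition forces KW to be normal to NW and A1 meets HR tangentially, so KH is at right angles to HR, with radius 4.6, so the center K sits 4.6 in from both sides at K = (51.30, 50.40). That places the tangent points at W = (55.90, 50.40) on NW and H = (51.30, 55.00) on HR. Then |QW| = |W − Q| = 75.27.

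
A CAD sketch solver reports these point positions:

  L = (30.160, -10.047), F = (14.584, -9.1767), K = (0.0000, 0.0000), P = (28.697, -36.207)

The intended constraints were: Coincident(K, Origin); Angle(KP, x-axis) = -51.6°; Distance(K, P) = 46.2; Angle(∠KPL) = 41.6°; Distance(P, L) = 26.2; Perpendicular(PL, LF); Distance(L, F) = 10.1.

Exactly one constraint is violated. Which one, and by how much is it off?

Distance(L, F) = 10.1 — off by 5.50.

K = (0.00, 0.00) ✓; KP at -51.60° ✓; |KP| = 46.20 ✓; ∠KPL = 41.60° ✓; |PL| = 26.20 ✓; ∠(PL, LF) = 90.00° ✓; |LF| = 15.60 ✗.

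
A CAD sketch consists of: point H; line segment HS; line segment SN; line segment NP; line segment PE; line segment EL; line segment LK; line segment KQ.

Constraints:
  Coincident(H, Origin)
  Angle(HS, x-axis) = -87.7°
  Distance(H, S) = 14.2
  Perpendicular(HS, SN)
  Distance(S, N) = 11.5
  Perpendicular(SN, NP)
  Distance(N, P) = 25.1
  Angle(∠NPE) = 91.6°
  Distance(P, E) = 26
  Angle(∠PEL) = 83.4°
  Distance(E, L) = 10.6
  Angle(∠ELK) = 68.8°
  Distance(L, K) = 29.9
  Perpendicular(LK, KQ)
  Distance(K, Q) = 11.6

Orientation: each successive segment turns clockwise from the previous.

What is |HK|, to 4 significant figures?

19.48

∠PEL = 83.4° gives EL at -92.70° from the x-axis; with |EL| = 10.6, L = (13.51, 1.610). ∠ELK = 68.8° gives LK at 156.1° from the x-axis; with |LK| = 29.9, K = (-13.82, 13.72). Then |HK| = |K − H| = 19.48.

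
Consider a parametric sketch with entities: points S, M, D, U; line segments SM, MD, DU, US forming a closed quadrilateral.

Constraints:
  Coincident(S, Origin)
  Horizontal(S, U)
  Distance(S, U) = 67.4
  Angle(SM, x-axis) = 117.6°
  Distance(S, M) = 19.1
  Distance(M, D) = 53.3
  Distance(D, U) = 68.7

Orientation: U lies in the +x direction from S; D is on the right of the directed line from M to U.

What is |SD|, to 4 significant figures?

34.62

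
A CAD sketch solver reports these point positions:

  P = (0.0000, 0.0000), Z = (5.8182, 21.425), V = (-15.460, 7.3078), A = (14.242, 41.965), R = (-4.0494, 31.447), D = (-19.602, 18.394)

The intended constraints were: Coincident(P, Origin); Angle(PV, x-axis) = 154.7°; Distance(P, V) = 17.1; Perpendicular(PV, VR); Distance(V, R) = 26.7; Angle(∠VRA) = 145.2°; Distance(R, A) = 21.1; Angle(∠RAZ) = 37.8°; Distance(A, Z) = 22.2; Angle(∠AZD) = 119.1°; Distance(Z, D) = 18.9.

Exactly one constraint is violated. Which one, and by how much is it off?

Distance(Z, D) = 18.9 — off by 6.70.

P = (0.00, 0.00) ✓; PV at 154.7° ✓; |PV| = 17.10 ✓; ∠(PV, VR) = 90.00° ✓; |VR| = 26.70 ✓; ∠VRA = 145.2° ✓; |RA| = 21.10 ✓; ∠RAZ = 37.80° ✓; |AZ| = 22.20 ✓; ∠AZD = 119.1° ✓; |ZD| = 25.60 ✗.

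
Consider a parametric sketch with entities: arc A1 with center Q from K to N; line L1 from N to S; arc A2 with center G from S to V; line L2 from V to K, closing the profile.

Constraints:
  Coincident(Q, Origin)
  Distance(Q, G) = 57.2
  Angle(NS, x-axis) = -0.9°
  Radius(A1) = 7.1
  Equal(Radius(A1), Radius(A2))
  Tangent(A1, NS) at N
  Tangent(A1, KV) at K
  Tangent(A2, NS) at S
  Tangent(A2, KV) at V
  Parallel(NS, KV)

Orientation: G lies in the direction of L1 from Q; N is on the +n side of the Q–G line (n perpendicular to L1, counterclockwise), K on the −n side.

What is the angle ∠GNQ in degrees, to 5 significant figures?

82.924°

The slot axis is L1's direction at -0.9°, so u = (cos -0.9°, sin -0.9°) = (0.99988, -0.015707) and n = (−sin -0.9°, cos -0.9°) = (0.015707, 0.99988). Q is at the origin and G lies 57.2 along u from Q, so G = 57.2·u = (57.193, -0.89846). Tangency of A1 to both parallel lines with radius 7.1 puts N and K at Q ± 7.1·n: N = (0.11152, 7.0991), K = (-0.11152, -7.0991). Then cos ∠GNQ = NG·NQ / (|NG||NQ|), giving 82.924°.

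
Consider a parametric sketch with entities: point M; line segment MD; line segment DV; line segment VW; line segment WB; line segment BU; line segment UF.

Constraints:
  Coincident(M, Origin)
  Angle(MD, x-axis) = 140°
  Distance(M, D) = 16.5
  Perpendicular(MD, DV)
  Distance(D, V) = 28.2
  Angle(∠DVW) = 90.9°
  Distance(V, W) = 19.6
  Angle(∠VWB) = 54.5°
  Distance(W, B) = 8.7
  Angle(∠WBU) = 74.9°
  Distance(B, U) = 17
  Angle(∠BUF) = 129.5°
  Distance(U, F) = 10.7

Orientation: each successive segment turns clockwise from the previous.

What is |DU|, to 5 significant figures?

34.507

M is at the origin; MD runs at 140.0° with length 16.5, so D = (-12.640, 10.606). MD is perpendicular to DV, so DV runs at 50.000°; with |DV| = 28.2, V = (5.4869, 32.208). ∠DVW = 90.9° gives VW at -39.100° from the x-axis; with |VW| = 19.6, W = (20.697, 19.847). ∠VWB = 54.5° gives WB at -164.60° from the x-axis; with |WB| = 8.7, B = (12.310, 17.537). ∠WBU = 74.9° gives BU at 90.300° from the x-axis; with |BU| = 17.0, U = (12.221, 34.537). Then |DU| = |U − D| = 34.507.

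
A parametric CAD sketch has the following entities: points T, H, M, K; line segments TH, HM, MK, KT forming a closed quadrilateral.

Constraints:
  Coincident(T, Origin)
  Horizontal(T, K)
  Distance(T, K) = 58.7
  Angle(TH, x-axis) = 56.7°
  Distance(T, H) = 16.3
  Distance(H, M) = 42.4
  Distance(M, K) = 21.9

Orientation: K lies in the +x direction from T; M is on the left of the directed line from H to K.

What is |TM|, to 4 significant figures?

54.75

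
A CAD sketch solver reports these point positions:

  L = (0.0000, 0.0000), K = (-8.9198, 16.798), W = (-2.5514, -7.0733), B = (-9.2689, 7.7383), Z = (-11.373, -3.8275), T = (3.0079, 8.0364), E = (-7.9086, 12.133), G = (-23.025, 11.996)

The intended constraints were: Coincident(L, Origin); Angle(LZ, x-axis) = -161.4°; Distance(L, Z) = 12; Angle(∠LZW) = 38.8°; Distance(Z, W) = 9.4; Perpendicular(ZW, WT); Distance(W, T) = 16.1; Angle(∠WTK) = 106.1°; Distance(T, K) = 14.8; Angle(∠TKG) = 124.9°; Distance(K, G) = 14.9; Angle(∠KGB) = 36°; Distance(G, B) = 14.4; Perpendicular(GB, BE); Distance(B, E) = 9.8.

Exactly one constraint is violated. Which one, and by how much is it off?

Distance(B, E) = 9.8 — off by 5.20.

L = (0.00, 0.00) ✓; LZ at -161.4° ✓; |LZ| = 12.00 ✓; ∠LZW = 38.80° ✓; |ZW| = 9.400 ✓; ∠(ZW, WT) = 90.00° ✓; |WT| = 16.10 ✓; ∠WTK = 106.1° ✓; |TK| = 14.80 ✓; ∠TKG = 124.9° ✓; |KG| = 14.90 ✓; ∠KGB = 36.00° ✓; |GB| = 14.40 ✓; ∠(GB, BE) = 90.00° ✓; |BE| = 4.600 ✗.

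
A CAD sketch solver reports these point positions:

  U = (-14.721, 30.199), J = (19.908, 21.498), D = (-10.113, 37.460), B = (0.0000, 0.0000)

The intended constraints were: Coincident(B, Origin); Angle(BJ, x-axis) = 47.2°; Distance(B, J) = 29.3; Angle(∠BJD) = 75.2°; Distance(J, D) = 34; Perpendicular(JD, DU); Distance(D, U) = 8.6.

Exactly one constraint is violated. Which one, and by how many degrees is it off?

Perpendicular(JD, DU) — off by 4.40°.

B = (0.00, 0.00) ✓; BJ at 47.20° ✓; |BJ| = 29.30 ✓; ∠BJD = 75.20° ✓; |JD| = 34.00 ✓; ∠(JD, DU) = 85.60° ✗; |DU| = 8.600 ✓.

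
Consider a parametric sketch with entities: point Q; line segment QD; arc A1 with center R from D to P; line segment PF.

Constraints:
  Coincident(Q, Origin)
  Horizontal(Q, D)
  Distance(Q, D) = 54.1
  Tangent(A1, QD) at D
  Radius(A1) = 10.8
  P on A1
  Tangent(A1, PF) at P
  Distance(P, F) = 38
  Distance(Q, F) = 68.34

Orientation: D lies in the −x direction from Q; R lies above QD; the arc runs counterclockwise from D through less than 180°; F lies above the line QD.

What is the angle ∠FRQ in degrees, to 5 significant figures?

90.871°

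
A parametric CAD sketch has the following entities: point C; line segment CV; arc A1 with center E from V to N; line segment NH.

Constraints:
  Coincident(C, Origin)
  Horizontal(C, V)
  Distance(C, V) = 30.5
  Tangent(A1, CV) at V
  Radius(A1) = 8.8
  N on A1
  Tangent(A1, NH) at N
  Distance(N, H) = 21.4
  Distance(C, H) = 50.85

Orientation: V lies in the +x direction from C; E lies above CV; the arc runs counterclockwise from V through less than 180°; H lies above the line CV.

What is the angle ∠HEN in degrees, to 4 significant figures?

67.65°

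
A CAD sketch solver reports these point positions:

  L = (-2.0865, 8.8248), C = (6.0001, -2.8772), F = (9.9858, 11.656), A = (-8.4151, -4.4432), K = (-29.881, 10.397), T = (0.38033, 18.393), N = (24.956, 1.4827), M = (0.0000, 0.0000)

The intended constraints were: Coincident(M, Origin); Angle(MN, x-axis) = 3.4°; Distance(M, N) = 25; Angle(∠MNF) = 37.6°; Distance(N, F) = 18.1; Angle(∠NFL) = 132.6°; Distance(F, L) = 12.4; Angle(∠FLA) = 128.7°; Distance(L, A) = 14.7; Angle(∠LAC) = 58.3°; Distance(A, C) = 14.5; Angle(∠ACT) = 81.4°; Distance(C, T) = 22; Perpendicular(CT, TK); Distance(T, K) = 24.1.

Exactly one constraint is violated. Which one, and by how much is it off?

Distance(T, K) = 24.1 — off by 7.20.

M = (0.00, 0.00) ✓; MN at 3.400° ✓; |MN| = 25.00 ✓; ∠MNF = 37.60° ✓; |NF| = 18.10 ✓; ∠NFL = 132.6° ✓; |FL| = 12.40 ✓; ∠FLA = 128.7° ✓; |LA| = 14.70 ✓; ∠LAC = 58.30° ✓; |AC| = 14.50 ✓; ∠ACT = 81.40° ✓; |CT| = 22.00 ✓; ∠(CT, TK) = 90.00° ✓; |TK| = 31.30 ✗.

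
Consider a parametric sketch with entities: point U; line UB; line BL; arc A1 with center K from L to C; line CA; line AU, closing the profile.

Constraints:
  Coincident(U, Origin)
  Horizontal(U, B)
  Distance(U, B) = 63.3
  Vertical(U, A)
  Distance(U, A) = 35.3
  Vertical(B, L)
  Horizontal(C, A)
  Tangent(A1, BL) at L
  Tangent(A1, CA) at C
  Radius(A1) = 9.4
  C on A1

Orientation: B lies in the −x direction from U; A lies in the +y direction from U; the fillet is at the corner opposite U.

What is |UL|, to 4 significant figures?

68.39

The virtual corner opposite U is at (-63.30, 35.30). The tangent condition forces KL to be normal to BL and A1 meets CA tangentially, so KC is at right angles to CA, with radius 9.4, so the center K sits 9.4 in from both sides at K = (-53.90, 25.90). That places the tangent points at L = (-63.30, 25.90) on BL and C = (-53.90, 35.30) on CA. Then |UL| = |L − U| = 68.39.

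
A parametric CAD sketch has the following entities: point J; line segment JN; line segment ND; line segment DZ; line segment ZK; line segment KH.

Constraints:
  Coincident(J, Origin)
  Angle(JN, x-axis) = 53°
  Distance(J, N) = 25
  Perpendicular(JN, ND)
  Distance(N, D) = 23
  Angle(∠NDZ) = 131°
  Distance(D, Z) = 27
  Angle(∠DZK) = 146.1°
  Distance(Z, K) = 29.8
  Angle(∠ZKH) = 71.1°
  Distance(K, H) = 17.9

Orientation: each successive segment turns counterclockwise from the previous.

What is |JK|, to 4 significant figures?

50.93

J is at the origin; JN runs at 53.0° with length 25.0, so N = (15.05, 19.97). JN is perpendicular to ND, so ND runs at 143.0°; with |ND| = 23.0, D = (-3.323, 33.81). ∠NDZ = 131.0° gives DZ at -168.0° from the x-axis; with |DZ| = 27.0, Z = (-29.73, 28.19). ∠DZK = 146.1° gives ZK at -134.1° from the x-axis; with |ZK| = 29.8, K = (-50.47, 6.794). Then |JK| = |K − J| = 50.93.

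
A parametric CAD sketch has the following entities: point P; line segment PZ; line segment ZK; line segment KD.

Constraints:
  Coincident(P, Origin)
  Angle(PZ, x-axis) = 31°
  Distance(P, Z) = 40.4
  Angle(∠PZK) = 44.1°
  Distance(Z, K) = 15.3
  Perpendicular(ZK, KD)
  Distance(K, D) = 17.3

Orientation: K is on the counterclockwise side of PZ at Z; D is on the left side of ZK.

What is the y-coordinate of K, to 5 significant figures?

24.275

P is at the origin; PZ runs at 31.0° with length 40.4, so Z = 40.4·(cos 31.0°, sin 31.0°) = (34.630, 20.808). ∠PZK = 44.1°, so ZK runs at 31.0° + (180° − 44.1°) = 166.90° from the x-axis; with |ZK| = 15.3, K = Z + 15.3·(cos 166.90°, sin 166.90°) = (19.728, 24.275). So K.y = 24.275.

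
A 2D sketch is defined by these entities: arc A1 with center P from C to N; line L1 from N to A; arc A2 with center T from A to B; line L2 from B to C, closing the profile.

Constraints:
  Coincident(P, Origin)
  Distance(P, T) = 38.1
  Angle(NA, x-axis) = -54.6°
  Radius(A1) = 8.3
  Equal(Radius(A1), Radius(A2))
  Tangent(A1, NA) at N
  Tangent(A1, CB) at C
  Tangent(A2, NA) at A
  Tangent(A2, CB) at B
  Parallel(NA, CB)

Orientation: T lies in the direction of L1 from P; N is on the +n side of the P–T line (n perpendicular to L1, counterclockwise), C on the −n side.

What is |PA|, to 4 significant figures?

38.99

The slot axis is L1's direction at -54.6°, so u = (cos -54.6°, sin -54.6°) = (0.5793, -0.8151) and n = (−sin -54.6°, cos -54.6°) = (0.8151, 0.5793). P is at the origin and T lies 38.1 along u from P, so T = 38.1·u = (22.07, -31.06). Tangency of A1 to both parallel lines with radius 8.3 puts N and C at P ± 8.3·n: N = (6.766, 4.808), C = (-6.766, -4.808). Equal radii place A and B the same way about T: A = T + 8.3·n = (28.84, -26.25), B = T − 8.3·n = (15.31, -35.86). Then |PA| = |A − P| = 38.99.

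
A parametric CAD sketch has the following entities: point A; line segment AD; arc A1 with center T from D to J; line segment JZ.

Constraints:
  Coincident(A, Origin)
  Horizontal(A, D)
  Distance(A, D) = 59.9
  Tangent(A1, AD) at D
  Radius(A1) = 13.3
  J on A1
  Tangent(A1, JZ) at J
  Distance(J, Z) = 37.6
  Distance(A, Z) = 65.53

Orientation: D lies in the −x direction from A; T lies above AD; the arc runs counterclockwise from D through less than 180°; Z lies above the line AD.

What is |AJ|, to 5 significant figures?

48.184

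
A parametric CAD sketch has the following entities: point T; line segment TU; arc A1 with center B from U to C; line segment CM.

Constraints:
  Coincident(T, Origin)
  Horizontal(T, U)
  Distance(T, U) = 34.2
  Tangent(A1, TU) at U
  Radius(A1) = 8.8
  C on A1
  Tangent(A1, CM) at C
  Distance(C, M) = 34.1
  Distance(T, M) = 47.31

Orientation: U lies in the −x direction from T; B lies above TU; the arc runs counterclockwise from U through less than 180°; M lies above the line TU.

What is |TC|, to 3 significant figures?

26.6

Checks: T = (0.00, 0.00) ✓; |BC| = 8.800 ✓; ∠(BC, CM) = 90.00° ✓; |CM| = 34.10 ✓; |TM| = 47.31 ✓.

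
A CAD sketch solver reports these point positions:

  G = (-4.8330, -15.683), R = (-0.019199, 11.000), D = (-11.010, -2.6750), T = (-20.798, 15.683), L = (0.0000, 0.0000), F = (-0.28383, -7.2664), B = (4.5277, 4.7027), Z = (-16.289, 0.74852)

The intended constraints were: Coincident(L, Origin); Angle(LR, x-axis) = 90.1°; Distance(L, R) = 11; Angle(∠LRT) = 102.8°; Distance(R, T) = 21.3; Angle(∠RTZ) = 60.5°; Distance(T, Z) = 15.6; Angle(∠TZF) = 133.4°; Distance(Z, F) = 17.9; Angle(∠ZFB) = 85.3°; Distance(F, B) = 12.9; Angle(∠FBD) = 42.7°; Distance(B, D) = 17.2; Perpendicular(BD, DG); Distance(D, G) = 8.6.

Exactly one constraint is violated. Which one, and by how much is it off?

Distance(D, G) = 8.6 — off by 5.80.

L = (0.00, 0.00) ✓; LR at 90.10° ✓; |LR| = 11.00 ✓; ∠LRT = 102.8° ✓; |RT| = 21.30 ✓; ∠RTZ = 60.50° ✓; |TZ| = 15.60 ✓; ∠TZF = 133.4° ✓; |ZF| = 17.90 ✓; ∠ZFB = 85.30° ✓; |FB| = 12.90 ✓; ∠FBD = 42.70° ✓; |BD| = 17.20 ✓; ∠(BD, DG) = 90.00° ✓; |DG| = 14.40 ✗.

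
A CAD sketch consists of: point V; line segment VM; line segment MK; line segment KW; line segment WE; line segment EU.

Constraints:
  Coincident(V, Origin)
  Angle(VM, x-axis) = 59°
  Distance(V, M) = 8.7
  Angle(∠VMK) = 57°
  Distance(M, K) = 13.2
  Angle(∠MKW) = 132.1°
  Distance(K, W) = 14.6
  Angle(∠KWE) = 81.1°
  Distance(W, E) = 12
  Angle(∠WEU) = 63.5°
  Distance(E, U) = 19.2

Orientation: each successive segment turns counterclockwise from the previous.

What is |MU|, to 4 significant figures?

10.84

∠KWE = 81.1° gives WE at -31.20° from the x-axis; with |WE| = 12.0, E = (-7.851, -10.39). ∠WEU = 63.5° gives EU at 85.30° from the x-axis; with |EU| = 19.2, U = (-6.278, 8.748). Then |MU| = |U − M| = 10.84.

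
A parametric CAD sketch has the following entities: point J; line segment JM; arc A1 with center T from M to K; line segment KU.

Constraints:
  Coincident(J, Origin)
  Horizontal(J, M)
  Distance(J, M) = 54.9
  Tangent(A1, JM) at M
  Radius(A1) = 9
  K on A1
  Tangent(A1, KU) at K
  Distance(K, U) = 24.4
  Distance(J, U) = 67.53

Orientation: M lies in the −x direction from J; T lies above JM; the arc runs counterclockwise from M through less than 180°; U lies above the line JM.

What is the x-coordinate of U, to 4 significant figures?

-57.85

Checks: |TK| = 9.000 ✓; ∠(TK, KU) = 90.00° ✓; |KU| = 24.40 ✓; |JU| = 67.53 ✓.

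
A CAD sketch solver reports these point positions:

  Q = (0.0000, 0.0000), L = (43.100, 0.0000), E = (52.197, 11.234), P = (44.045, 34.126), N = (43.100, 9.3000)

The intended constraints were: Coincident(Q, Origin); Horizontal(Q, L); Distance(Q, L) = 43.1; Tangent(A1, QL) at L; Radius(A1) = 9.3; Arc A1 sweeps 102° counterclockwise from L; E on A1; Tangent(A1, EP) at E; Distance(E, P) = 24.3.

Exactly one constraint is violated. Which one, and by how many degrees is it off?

Tangent(A1, EP) at E — off by 7.60°.

Q = (0.00, 0.00) ✓; Q.y = 0.00, L.y = 0.00 ✓; |QL| = 43.10 ✓; ∠(NL, LQ) = 90.00° ✓; |NL| = 9.300 ✓; bearing(N→E) − bearing(N→L) = 102.0° ✓; |NE| = 9.300 ✓; ∠(NE, EP) = 82.40° ✗; |EP| = 24.30 ✓.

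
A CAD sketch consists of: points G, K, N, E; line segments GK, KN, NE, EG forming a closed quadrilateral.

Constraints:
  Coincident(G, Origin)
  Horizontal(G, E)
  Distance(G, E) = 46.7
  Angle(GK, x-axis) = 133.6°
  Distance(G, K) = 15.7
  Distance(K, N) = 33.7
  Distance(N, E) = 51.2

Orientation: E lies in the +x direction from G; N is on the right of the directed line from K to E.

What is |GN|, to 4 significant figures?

20.60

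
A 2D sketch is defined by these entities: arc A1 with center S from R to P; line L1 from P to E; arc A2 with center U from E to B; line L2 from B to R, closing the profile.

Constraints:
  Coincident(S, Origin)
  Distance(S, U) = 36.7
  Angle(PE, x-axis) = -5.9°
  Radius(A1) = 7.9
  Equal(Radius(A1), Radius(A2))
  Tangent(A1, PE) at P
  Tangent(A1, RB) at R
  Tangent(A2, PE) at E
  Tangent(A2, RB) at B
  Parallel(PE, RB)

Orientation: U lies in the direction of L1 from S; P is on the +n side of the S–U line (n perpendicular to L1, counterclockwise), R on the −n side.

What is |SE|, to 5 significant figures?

37.541

The slot axis is L1's direction at -5.9°, so u = (cos -5.9°, sin -5.9°) = (0.99470, -0.10279) and n = (−sin -5.9°, cos -5.9°) = (0.10279, 0.99470). S is at the origin and U lies 36.7 along u from S, so U = 36.7·u = (36.506, -3.7725). Tangency of A1 to both parallel lines with radius 7.9 puts P and R at S ± 7.9·n: P = (0.81206, 7.8582), R = (-0.81206, -7.8582). Equal radii place E and B the same way about U: E = U + 7.9·n = (37.318, 4.0857), B = U − 7.9·n = (35.694, -11.631). Then |SE| = |E − S| = 37.541.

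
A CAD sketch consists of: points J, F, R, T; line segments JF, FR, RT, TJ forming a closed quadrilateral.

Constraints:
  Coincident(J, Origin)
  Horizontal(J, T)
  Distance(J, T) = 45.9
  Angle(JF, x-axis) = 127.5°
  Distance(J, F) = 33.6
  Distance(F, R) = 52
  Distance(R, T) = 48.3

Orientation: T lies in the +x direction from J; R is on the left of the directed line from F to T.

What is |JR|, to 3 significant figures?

53.1

Checks: |FR| = 52.00 ✓; |RT| = 48.30 ✓.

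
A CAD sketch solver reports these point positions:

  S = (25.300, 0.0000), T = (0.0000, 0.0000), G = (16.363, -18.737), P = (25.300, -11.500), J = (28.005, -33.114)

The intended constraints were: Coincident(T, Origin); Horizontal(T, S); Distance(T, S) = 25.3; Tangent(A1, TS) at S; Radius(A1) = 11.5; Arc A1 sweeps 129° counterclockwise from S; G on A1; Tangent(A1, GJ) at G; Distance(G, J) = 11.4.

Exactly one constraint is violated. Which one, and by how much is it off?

Distance(G, J) = 11.4 — off by 7.10.

T = (0.00, 0.00) ✓; T.y = 0.00, S.y = 0.00 ✓; |TS| = 25.30 ✓; ∠(PS, ST) = 90.00° ✓; |PS| = 11.50 ✓; bearing(P→G) − bearing(P→S) = 129.0° ✓; |PG| = 11.50 ✓; ∠(PG, GJ) = 90.00° ✓; |GJ| = 18.50 ✗.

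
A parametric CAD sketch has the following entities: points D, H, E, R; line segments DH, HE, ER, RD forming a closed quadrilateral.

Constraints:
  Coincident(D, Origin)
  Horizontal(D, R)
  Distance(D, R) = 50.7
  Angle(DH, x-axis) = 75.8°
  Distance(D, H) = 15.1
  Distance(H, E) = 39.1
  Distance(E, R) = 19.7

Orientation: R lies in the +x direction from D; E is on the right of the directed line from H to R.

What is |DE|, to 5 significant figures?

35.383

D is at the origin; D and R share the same y with |DR| = 50.7 and R in +x, so R = (50.7, 0). DH runs at 75.8° with |DH| = 15.1, so H = (3.7041, 14.639). E is determined by |HE| = 39.1 and |ER| = 19.7 together: it lies at the intersection of circle(H, 39.1) and circle(R, 19.7). With |HR| = 49.223, the foot of the radical line on HR is 36.199 from H and the perpendicular offset is √(39.1² − 36.199²) = 14.780. Taking the right-of-HR solution: E = (33.869, -10.238).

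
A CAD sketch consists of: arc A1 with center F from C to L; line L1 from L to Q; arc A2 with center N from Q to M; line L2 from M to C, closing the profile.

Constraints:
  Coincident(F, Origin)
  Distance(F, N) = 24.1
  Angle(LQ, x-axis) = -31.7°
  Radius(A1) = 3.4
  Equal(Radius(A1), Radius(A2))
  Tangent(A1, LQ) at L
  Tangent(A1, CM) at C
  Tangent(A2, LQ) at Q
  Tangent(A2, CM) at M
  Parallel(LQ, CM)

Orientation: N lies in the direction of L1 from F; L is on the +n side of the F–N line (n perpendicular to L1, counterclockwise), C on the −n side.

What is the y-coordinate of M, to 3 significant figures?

-15.6

The slot axis is L1's direction at -31.7°, so u = (cos -31.7°, sin -31.7°) = (0.851, -0.525) and n = (−sin -31.7°, cos -31.7°) = (0.525, 0.851). F is at the origin and N lies 24.1 along u from F, so N = 24.1·u = (20.5, -12.7). Tangency of A1 to both parallel lines with radius 3.4 puts L and C at F ± 3.4·n: L = (1.79, 2.89), C = (-1.79, -2.89). Equal radii place Q and M the same way about N: Q = N + 3.4·n = (22.3, -9.77), M = N − 3.4·n = (18.7, -15.6). So M.y = -15.6.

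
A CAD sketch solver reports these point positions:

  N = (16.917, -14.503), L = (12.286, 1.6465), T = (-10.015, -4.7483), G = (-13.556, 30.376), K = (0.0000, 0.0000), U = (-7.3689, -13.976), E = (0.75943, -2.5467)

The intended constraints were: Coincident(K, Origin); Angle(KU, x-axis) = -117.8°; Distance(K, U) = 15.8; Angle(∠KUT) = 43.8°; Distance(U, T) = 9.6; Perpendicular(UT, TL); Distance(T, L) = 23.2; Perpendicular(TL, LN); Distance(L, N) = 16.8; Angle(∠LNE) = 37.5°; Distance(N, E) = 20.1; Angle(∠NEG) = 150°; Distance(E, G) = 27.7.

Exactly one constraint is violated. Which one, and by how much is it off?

Distance(E, G) = 27.7 — off by 8.20.

K = (0.00, 0.00) ✓; KU at -117.8° ✓; |KU| = 15.80 ✓; ∠KUT = 43.80° ✓; |UT| = 9.600 ✓; ∠(UT, TL) = 90.00° ✓; |TL| = 23.20 ✓; ∠(TL, LN) = 90.00° ✓; |LN| = 16.80 ✓; ∠LNE = 37.50° ✓; |NE| = 20.10 ✓; ∠NEG = 150.0° ✓; |EG| = 35.90 ✗.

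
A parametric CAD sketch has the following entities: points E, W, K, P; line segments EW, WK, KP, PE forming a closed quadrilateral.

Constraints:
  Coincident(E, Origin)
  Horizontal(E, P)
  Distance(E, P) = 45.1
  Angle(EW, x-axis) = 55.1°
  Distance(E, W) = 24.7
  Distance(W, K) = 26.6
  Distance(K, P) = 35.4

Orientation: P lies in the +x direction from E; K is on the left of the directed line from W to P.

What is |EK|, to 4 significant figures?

50.27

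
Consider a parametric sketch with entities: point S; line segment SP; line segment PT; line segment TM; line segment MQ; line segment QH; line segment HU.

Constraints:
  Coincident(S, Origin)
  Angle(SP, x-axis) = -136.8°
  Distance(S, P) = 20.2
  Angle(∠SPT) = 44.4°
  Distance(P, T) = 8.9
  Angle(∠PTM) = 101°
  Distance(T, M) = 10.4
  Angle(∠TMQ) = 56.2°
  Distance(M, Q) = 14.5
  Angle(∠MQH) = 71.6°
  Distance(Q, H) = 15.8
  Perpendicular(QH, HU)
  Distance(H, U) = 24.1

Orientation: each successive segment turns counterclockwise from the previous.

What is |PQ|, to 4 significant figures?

5.218

∠PTM = 101.0° gives TM at 77.80° from the x-axis; with |TM| = 10.4, M = (-3.629, -3.849). ∠TMQ = 56.2° gives MQ at -158.4° from the x-axis; with |MQ| = 14.5, Q = (-17.11, -9.187). Then |PQ| = |Q − P| = 5.218.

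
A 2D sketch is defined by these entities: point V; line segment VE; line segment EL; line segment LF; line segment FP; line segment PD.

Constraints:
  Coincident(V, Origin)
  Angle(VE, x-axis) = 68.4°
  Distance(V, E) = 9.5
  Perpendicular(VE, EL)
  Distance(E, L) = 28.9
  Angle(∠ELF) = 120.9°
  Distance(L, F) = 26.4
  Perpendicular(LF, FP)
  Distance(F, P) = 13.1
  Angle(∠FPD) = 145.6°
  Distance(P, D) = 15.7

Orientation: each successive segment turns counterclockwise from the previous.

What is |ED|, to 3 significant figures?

32.4

LF ⟂ FP, so FP runs at -52.5°; with |FP| = 13.1, P = (-36.3, -6.99). ∠FPD = 145.6° gives PD at -18.1° from the x-axis; with |PD| = 15.7, D = (-21.4, -11.9). Then |ED| = |D − E| = 32.4.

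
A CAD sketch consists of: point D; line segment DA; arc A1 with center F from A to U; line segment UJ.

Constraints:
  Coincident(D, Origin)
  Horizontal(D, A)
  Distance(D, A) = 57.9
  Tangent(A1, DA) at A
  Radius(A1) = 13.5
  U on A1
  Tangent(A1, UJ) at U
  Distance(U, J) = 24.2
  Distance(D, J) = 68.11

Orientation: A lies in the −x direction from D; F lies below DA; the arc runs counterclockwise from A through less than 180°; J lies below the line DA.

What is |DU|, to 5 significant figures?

72.051

D is at the origin; DA is horizontal with |DA| = 57.9 and A on the −x side, so A = (-57.900, 0.0000). Since A1 is tangent to DA there, FA ⟂ DA, so F = A + (0, -13.5) = (-57.900, -13.500). Since FU ⟂ UJ (tangency), |FJ| = √(13.5² + 24.2²) = 27.711 regardless of where U sits on A1. So J lies on both circle(D, 68.11) and circle(F, 27.711); the below-DA intersection is J = (-54.396, -40.988). U is the foot of the tangent from J: U = (-68.763, -21.515).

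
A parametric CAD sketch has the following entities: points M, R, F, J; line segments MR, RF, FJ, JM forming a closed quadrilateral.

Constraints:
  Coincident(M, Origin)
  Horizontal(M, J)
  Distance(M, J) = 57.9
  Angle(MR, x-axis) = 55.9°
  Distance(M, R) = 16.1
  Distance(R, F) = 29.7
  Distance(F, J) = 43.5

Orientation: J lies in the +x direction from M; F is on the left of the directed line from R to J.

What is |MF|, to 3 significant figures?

45.6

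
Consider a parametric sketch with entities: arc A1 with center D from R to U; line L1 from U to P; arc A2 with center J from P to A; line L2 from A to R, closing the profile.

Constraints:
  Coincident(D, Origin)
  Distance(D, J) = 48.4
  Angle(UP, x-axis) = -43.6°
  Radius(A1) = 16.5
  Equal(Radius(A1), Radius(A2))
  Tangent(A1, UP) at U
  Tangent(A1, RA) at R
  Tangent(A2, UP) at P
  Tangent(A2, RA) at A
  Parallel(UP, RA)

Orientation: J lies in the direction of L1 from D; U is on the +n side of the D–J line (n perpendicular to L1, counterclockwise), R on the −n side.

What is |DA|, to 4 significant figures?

51.14

The slot axis is L1's direction at -43.6°, so u = (cos -43.6°, sin -43.6°) = (0.7242, -0.6896) and n = (−sin -43.6°, cos -43.6°) = (0.6896, 0.7242). D is at the origin and J lies 48.4 along u from D, so J = 48.4·u = (35.05, -33.38). Tangency of A1 to both parallel lines with radius 16.5 puts U and R at D ± 16.5·n: U = (11.38, 11.95), R = (-11.38, -11.95). Equal radii place P and A the same way about J: P = J + 16.5·n = (46.43, -21.43), A = J − 16.5·n = (23.67, -45.33). Then |DA| = |A − D| = 51.14.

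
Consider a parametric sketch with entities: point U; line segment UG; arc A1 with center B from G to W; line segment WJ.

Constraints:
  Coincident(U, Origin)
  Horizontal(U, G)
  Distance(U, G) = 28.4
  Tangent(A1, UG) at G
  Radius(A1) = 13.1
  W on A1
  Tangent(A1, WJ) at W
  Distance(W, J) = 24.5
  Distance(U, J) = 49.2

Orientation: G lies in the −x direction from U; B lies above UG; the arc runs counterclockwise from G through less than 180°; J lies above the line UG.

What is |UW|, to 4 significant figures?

25.14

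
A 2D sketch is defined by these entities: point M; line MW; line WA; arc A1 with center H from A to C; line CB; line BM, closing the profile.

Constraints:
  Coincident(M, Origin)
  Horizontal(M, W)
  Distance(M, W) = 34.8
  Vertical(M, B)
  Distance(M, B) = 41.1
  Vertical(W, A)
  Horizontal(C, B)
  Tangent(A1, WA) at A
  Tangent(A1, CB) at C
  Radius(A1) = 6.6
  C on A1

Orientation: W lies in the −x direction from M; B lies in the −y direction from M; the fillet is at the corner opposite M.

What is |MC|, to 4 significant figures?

49.84

M is at the origin; M and W share the same y with |MW| = 34.8 and W on the −x side, so W = (-34.80, 0.000). M and B share the same x with |MB| = 41.1 and B on the −y side, so B = (0.000, -41.10). The virtual corner opposite M is at (-34.80, -41.10). Tangency of A1 to WA means the radius HA is perpendicular to WA and the tangent condition forces HC to be normal to CB, with radius 6.6, so the center H sits 6.6 in from both sides at H = (-28.20, -34.50). That places the tangent points at A = (-34.80, -34.50) on WA and C = (-28.20, -41.10) on CB. Then |MC| = |C − M| = 49.84.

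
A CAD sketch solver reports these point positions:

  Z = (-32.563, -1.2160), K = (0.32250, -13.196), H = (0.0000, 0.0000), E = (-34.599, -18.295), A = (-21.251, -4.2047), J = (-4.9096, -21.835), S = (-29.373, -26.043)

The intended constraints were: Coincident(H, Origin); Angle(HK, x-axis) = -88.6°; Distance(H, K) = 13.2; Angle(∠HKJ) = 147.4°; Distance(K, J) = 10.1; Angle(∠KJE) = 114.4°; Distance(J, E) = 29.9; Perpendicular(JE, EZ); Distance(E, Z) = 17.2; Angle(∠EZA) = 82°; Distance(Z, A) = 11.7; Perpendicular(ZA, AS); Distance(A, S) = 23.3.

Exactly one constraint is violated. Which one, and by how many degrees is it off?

Perpendicular(ZA, AS) — off by 5.60°.

H = (0.00, 0.00) ✓; HK at -88.60° ✓; |HK| = 13.20 ✓; ∠HKJ = 147.4° ✓; |KJ| = 10.10 ✓; ∠KJE = 114.4° ✓; |JE| = 29.90 ✓; ∠(JE, EZ) = 90.00° ✓; |EZ| = 17.20 ✓; ∠EZA = 82.00° ✓; |ZA| = 11.70 ✓; ∠(ZA, AS) = 95.60° ✗; |AS| = 23.30 ✓.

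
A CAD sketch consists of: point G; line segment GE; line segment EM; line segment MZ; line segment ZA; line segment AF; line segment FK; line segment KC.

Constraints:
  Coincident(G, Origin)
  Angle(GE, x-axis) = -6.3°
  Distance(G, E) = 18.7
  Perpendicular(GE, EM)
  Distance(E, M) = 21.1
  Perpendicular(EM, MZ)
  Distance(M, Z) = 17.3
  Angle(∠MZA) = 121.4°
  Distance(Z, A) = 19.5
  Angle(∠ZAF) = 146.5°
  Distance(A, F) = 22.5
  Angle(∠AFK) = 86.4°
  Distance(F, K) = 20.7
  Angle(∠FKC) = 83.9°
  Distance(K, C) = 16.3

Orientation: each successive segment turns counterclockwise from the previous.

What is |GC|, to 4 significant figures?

9.329

G is at the origin; GE runs at -6.3° with length 18.7, so E = (18.59, -2.052). The perpendicularity gives EM at right angles to GE, so EM runs at 83.70°; with |EM| = 21.1, M = (20.90, 18.92). EM ⟂ MZ, so MZ runs at 173.7°; with |MZ| = 17.3, Z = (3.707, 20.82). ∠MZA = 121.4° gives ZA at -127.7° from the x-axis; with |ZA| = 19.5, A = (-8.218, 5.390). ∠ZAF = 146.5° gives AF at -94.20° from the x-axis; with |AF| = 22.5, F = (-9.866, -17.05). ∠AFK = 86.4° gives FK at -0.6000° from the x-axis; with |FK| = 20.7, K = (10.83, -17.27). ∠FKC = 83.9° gives KC at 95.50° from the x-axis; with |KC| = 16.3, C = (9.271, -1.041). Then |GC| = |C − G| = 9.329.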